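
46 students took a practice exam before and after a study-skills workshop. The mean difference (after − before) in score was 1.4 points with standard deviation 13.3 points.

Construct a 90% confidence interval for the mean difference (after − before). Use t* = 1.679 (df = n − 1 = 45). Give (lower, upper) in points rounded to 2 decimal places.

This is a matched-pairs design, so SE = s_d/√n = 13.3/√46 = 1.9610.
Margin = 1.679 × 1.9610 = 3.2925; the interval is 1.4 ± 3.2925 = (-1.89, 4.69).

(-1.89, 4.69)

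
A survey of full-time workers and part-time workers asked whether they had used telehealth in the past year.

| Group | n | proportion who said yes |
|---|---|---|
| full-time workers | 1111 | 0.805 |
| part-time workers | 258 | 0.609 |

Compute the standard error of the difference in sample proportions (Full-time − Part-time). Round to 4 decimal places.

0.0326

The two standard errors are √(0.8050×0.1950/1111) = 0.01189 and √(0.6090×0.3910/258) = 0.03038.
Because the samples are independent, SE_diff = √(0.01189² + 0.03038²) = 0.03262.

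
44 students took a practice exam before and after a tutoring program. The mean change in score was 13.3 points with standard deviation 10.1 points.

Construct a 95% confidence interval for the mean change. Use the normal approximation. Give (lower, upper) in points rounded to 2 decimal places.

(10.32, 16.28)

Paired design: SE = s_d/√n = 10.1/√44 = 1.5226.
z* = 1.960; margin of error = 1.960 × 1.5226 = 2.9843.
13.3 ± 2.9843 → (10.32, 16.28).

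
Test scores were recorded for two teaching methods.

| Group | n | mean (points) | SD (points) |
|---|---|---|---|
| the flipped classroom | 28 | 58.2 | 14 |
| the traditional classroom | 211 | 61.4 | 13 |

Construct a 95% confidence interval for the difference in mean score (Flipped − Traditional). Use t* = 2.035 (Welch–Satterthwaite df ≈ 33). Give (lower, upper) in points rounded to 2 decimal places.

Per-group SEs: s₁/√n₁ = 14/√28 = 2.6458, s₂/√n₂ = 13/√211 = 0.8950.
Unpooled SE of the difference: √(7.00025764 + 0.801025) = 2.7931.
Margin of error = t* · SE = 2.035 × 2.7931 = 5.6840.
x̄₁ − x̄₂ = 58.2 − 61.4 = -3.2000.
CI: -3.2000 ± 5.6840 = (-8.88, 2.48).

(-8.88, 2.48)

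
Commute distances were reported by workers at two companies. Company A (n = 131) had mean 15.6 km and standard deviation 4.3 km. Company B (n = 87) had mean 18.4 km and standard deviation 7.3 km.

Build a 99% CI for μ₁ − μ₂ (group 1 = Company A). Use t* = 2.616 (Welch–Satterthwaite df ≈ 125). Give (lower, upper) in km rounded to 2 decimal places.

SE₁ = s₁/√n₁ = 4.3/√131 = 0.3757; SE₂ = 7.3/√87 = 0.7826.
Independent samples, unequal variances: SE_diff = √(SE₁² + SE₂²) = √(0.14115049 + 0.61246276) = 0.8681.
t* = 2.616, so margin of error = 2.616 × 0.8681 = 2.2709.
Difference in means = 15.6 − 18.4 = -2.8000.
-2.8000 ± 2.2709 → (-5.07, -0.53).

(-5.07, -0.53)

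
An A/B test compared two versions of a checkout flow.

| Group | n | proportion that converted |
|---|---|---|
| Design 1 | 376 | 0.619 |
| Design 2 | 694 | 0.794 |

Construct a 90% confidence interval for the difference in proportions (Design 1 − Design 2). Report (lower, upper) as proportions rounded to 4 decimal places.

(-0.2233, -0.1267)

The two standard errors are √(0.6190×0.3810/376) = 0.02504 and √(0.7940×0.2060/694) = 0.01535.
Because the samples are independent, SE_diff = √(0.02504² + 0.01535²) = 0.02937.
Using z* = 1.645 for 90%, ME = 1.645 × 0.02937 = 0.04831.
p̂₁ − p̂₂ = -0.1750; interval -0.1750 ± 0.04831 gives (-0.2233, -0.1267).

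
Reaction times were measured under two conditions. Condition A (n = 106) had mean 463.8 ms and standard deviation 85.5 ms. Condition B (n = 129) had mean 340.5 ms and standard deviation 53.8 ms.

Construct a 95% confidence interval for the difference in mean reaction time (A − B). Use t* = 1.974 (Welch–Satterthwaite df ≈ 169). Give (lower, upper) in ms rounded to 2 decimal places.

Per-group SEs: s₁/√n₁ = 85.5/√106 = 8.3045, s₂/√n₂ = 53.8/√129 = 4.7368.
Unpooled SE of the difference: √(68.96472025 + 22.43727424) = 9.5604.
Margin of error = t* · SE = 1.974 × 9.5604 = 18.8722.
x̄₁ − x̄₂ = 463.8 − 340.5 = 123.3000.
CI: 123.3000 ± 18.8722 = (104.43, 142.17).

(104.43, 142.17)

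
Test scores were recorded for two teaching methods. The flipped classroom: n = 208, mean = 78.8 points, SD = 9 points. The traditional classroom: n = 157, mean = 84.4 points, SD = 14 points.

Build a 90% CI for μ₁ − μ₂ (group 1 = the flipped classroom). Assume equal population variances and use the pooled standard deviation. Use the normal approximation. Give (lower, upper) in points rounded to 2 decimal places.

(-7.59, -3.61)

s_p = √[((n₁−1)s₁² + (n₂−1)s₂²)/(n₁+n₂−2)] = √[(207·9² + 156·14²)/363] = 11.4202.
SE = 11.4202·√(1/208 + 1/157) = 1.2074.
With z* = 1.645, margin = 1.645 × 1.2074 = 1.9862.
x̄₁ − x̄₂ = 78.8 − 84.4 = -5.6000; interval -5.6000 ± 1.9862 = (-7.59, -3.61).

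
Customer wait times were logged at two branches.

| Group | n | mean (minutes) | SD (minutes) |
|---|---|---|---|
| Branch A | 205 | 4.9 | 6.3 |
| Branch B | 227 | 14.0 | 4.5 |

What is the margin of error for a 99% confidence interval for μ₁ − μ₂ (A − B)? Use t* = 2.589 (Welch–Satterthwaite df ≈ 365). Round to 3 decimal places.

Per-group SEs: s₁/√n₁ = 6.3/√205 = 0.4400, s₂/√n₂ = 4.5/√227 = 0.2987.
Unpooled SE of the difference: √(0.1936 + 0.08922169) = 0.5318.
Margin of error = t* · SE = 2.589 × 0.5318 = 1.3768.

1.377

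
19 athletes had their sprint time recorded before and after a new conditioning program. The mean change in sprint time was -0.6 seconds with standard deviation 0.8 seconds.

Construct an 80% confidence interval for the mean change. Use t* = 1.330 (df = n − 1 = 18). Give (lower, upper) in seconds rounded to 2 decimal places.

(-0.84, -0.36)

This is a matched-pairs design, so SE = s_d/√n = 0.8/√19 = 0.1835.
Margin = 1.330 × 0.1835 = 0.2441; the interval is -0.6 ± 0.2441 = (-0.84, -0.36).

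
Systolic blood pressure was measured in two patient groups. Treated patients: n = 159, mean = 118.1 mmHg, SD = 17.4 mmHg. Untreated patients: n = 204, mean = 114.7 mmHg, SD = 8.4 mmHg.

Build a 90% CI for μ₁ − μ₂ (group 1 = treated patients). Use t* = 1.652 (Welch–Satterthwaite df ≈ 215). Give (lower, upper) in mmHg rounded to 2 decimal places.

(0.92, 5.88)

Standard errors of each mean: 17.4/√159 = 1.3799 and 8.4/√204 = 0.5881.
SE(x̄₁ − x̄₂) = √(1.3799² + 0.5881²) = 1.5000 for independent samples with unequal variances.
With t* = 1.652, the margin is 1.652 × 1.5000 = 2.4780.
x̄₁ − x̄₂ = 118.1 − 114.7 = 3.4000; the interval is 3.4000 ± 2.4780 = (0.92, 5.88).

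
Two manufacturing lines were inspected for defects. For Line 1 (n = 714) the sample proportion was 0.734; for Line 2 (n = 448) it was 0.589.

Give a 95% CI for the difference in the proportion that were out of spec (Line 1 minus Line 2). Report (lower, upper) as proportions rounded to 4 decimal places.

The two standard errors are √(0.7340×0.2660/714) = 0.01654 and √(0.5890×0.4110/448) = 0.02325.
Because the samples are independent, SE_diff = √(0.01654² + 0.02325²) = 0.02853.
Using z* = 1.960 for 95%, ME = 1.960 × 0.02853 = 0.05592.
p̂₁ − p̂₂ = 0.1450; interval 0.1450 ± 0.05592 gives (0.0891, 0.2009).

(0.0891, 0.2009)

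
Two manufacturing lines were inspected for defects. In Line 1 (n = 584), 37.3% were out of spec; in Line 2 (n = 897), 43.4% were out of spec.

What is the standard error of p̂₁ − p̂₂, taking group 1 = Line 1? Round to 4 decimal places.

The two standard errors are √(0.3730×0.6270/584) = 0.02001 and √(0.4340×0.5660/897) = 0.01655.
Because the samples are independent, SE_diff = √(0.02001² + 0.01655²) = 0.02597.

0.0260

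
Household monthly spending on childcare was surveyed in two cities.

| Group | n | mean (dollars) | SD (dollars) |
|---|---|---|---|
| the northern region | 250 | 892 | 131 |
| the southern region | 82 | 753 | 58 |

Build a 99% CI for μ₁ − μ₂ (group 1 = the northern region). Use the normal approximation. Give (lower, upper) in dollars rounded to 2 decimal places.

(112.02, 165.98)

SE₁ = s₁/√n₁ = 131/√250 = 8.2852; SE₂ = 58/√82 = 6.4050.
Independent samples, unequal variances: SE_diff = √(SE₁² + SE₂²) = √(68.64453904 + 41.024025) = 10.4723.
z* = 2.576, so margin of error = 2.576 × 10.4723 = 26.9766.
Difference in means = 892 − 753 = 139.0000.
139.0000 ± 26.9766 → (112.02, 165.98).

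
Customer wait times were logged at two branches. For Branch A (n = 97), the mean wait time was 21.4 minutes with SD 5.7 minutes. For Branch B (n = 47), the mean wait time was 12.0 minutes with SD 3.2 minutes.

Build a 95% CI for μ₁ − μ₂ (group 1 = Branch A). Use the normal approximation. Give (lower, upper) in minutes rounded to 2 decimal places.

(7.94, 10.86)

SE₁ = s₁/√n₁ = 5.7/√97 = 0.5787; SE₂ = 3.2/√47 = 0.4668.
Independent samples, unequal variances: SE_diff = √(SE₁² + SE₂²) = √(0.33489369 + 0.21790224) = 0.7435.
z* = 1.960, so margin of error = 1.960 × 0.7435 = 1.4573.
Difference in means = 21.4 − 12.0 = 9.4000.
9.4000 ± 1.4573 → (7.94, 10.86).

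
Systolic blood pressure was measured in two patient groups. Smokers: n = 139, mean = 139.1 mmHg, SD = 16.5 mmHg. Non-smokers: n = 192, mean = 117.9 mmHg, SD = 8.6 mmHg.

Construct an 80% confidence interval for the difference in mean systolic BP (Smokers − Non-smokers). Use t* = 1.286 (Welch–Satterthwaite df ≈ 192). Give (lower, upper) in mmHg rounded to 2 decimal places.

(19.23, 23.17)

SE₁ = s₁/√n₁ = 16.5/√139 = 1.3995; SE₂ = 8.6/√192 = 0.6207.
Independent samples, unequal variances: SE_diff = √(SE₁² + SE₂²) = √(1.95860025 + 0.38526849) = 1.5310.
t* = 1.286, so margin of error = 1.286 × 1.5310 = 1.9689.
Difference in means = 139.1 − 117.9 = 21.2000.
21.2000 ± 1.9689 → (19.23, 23.17).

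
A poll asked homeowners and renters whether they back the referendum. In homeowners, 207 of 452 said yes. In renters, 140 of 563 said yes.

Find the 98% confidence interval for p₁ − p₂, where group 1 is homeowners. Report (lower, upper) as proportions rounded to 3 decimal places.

(0.140, 0.278)

Sample proportions: 207/452 = 0.4580, 140/563 = 0.2487.
Each SE is √(p̂(1−p̂)/n): √(0.4580·0.5420/452) = 0.02343 and √(0.2487·0.7513/563) = 0.01822.
SE(p̂₁ − p̂₂) = √(SE₁² + SE₂²) = √(0.0005489649 + 0.0003319684) = 0.02968, since the two samples are independent.
At 98% confidence z* = 2.326; margin = 2.326 × 0.02968 = 0.06904.
The difference is 0.4580 − 0.2487 = 0.2093, so the interval is 0.2093 ± 0.06904 = (0.140, 0.278).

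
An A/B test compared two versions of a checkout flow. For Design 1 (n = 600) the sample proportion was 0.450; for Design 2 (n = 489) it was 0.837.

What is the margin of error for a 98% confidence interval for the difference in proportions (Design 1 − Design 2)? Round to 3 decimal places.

0.061

SE₁ = √(p̂₁(1−p̂₁)/n₁) = √(0.4500·0.5500/600) = 0.02031; SE₂ = √(0.8370·0.1630/489) = 0.01670.
Independent samples: SE of the difference = √(SE₁² + SE₂²) = √(0.0004124961 + 0.00027889) = 0.02629.
z* for 98% confidence is 2.326, so the margin of error is 2.326 × 0.02629 = 0.06115.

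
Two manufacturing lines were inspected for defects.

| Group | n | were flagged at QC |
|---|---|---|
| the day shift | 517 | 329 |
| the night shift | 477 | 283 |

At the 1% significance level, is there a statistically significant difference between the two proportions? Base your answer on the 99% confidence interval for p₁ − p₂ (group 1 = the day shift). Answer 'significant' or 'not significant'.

not significant

p̂₁ = 329/517 = 0.6364 and p̂₂ = 283/477 = 0.5933.
SE₁ = √(p̂₁(1−p̂₁)/n₁) = √(0.6364·0.3636/517) = 0.02116; SE₂ = √(0.5933·0.4067/477) = 0.02249.
Independent samples: SE of the difference = √(SE₁² + SE₂²) = √(0.0004477456 + 0.0005058001) = 0.03088.
z* for 99% confidence is 2.576, so the margin of error is 2.576 × 0.03088 = 0.07955.
Point estimate p̂₁ − p̂₂ = 0.6364 − 0.5933 = 0.0431.
0.0431 ± 0.07955 → (-0.03645, 0.12265).
The interval (-0.03645, 0.12265) contains 0, so the difference is not significant.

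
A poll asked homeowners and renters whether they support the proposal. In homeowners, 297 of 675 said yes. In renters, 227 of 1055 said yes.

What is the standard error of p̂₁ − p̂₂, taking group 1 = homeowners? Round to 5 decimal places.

0.02292

First, p̂₁ = 297/675 = 0.4400; p̂₂ = 227/1055 = 0.2152.
The two standard errors are √(0.4400×0.5600/675) = 0.01911 and √(0.2152×0.7848/1055) = 0.01265.
Because the samples are independent, SE_diff = √(0.01911² + 0.01265²) = 0.02292.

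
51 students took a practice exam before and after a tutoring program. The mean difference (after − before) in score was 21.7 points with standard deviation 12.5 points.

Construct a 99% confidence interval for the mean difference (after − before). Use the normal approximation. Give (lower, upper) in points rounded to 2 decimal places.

(17.19, 26.21)

Paired design: SE = s_d/√n = 12.5/√51 = 1.7504.
z* = 2.576; margin of error = 2.576 × 1.7504 = 4.5090.
21.7 ± 4.5090 → (17.19, 26.21).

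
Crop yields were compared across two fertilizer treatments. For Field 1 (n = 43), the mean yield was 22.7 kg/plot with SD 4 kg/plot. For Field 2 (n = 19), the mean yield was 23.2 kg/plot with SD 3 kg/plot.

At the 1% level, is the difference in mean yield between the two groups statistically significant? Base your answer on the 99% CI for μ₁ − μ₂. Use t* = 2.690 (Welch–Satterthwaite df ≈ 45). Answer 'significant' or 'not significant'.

not significant

Standard errors of each mean: 4/√43 = 0.6100 and 3/√19 = 0.6882.
SE(x̄₁ − x̄₂) = √(0.6100² + 0.6882²) = 0.9196 for independent samples with unequal variances.
With t* = 2.690, the margin is 2.690 × 0.9196 = 2.4737.
x̄₁ − x̄₂ = 22.7 − 23.2 = -0.5000; the interval is -0.5000 ± 2.4737 = (-2.9737, 1.9737).
The interval (-2.9737, 1.9737) contains 0, so the difference is not significant.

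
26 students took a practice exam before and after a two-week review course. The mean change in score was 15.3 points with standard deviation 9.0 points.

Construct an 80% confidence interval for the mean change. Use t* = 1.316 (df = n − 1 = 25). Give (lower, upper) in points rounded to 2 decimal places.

(12.98, 17.62)

Paired design: SE = s_d/√n = 9.0/√26 = 1.7650.
t* = 1.316; margin of error = 1.316 × 1.7650 = 2.3227.
15.3 ± 2.3227 → (12.98, 17.62).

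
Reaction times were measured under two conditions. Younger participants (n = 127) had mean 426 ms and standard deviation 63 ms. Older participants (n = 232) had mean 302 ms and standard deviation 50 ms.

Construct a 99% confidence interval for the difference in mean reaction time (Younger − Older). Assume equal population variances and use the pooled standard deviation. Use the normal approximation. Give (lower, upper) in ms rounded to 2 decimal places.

s_p = √[((n₁−1)s₁² + (n₂−1)s₂²)/(n₁+n₂−2)] = √[(126·63² + 231·50²)/357] = 54.9406.
SE = 54.9406·√(1/127 + 1/232) = 6.0645.
With z* = 2.576, margin = 2.576 × 6.0645 = 15.6222.
x̄₁ − x̄₂ = 426 − 302 = 124.0000; interval 124.0000 ± 15.6222 = (108.38, 139.62).

(108.38, 139.62)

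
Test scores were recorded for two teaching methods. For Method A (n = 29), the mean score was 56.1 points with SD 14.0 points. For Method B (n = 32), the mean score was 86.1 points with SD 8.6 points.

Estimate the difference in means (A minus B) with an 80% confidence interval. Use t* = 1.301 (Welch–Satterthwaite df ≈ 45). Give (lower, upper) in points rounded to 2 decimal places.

(-33.92, -26.08)

Per-group SEs: s₁/√n₁ = 14.0/√29 = 2.5997, s₂/√n₂ = 8.6/√32 = 1.5203.
Unpooled SE of the difference: √(6.75844009 + 2.31131209) = 3.0116.
Margin of error = t* · SE = 1.301 × 3.0116 = 3.9181.
x̄₁ − x̄₂ = 56.1 − 86.1 = -30.0000.
CI: -30.0000 ± 3.9181 = (-33.92, -26.08).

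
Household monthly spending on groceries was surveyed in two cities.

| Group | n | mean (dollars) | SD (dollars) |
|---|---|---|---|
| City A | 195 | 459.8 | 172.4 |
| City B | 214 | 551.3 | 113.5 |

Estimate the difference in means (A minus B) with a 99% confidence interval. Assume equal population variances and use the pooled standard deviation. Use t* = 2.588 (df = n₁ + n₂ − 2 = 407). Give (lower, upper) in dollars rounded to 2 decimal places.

s_p = √[((n₁−1)s₁² + (n₂−1)s₂²)/(n₁+n₂−2)] = √[(194·172.4² + 213·113.5²)/407] = 144.5993.
SE = 144.5993·√(1/195 + 1/214) = 14.3154.
With t* = 2.588, margin = 2.588 × 14.3154 = 37.0483.
x̄₁ − x̄₂ = 459.8 − 551.3 = -91.5000; interval -91.5000 ± 37.0483 = (-128.55, -54.45).

(-128.55, -54.45)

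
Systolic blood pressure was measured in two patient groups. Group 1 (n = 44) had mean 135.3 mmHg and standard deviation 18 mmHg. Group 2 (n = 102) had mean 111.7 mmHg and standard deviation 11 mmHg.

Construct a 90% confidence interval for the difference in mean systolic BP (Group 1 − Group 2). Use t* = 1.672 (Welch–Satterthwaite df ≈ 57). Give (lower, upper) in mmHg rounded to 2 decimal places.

(18.71, 28.49)

SE₁ = s₁/√n₁ = 18/√44 = 2.7136; SE₂ = 11/√102 = 1.0892.
Independent samples, unequal variances: SE_diff = √(SE₁² + SE₂²) = √(7.36362496 + 1.18635664) = 2.9240.
t* = 1.672, so margin of error = 1.672 × 2.9240 = 4.8889.
Difference in means = 135.3 − 111.7 = 23.6000.
23.6000 ± 4.8889 → (18.71, 28.49).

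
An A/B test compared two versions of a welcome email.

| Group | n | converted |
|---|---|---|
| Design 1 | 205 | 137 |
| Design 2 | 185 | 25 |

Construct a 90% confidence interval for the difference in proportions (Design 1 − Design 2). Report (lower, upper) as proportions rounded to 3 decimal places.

(0.465, 0.601)

p̂₁ = 137/205 = 0.6683 and p̂₂ = 25/185 = 0.1351.
SE₁ = √(p̂₁(1−p̂₁)/n₁) = √(0.6683·0.3317/205) = 0.03288; SE₂ = √(0.1351·0.8649/185) = 0.02513.
Independent samples: SE of the difference = √(SE₁² + SE₂²) = √(0.0010810944 + 0.0006315169) = 0.04138.
z* for 90% confidence is 1.645, so the margin of error is 1.645 × 0.04138 = 0.06807.
Point estimate p̂₁ − p̂₂ = 0.6683 − 0.1351 = 0.5332.
0.5332 ± 0.06807 → (0.465, 0.601).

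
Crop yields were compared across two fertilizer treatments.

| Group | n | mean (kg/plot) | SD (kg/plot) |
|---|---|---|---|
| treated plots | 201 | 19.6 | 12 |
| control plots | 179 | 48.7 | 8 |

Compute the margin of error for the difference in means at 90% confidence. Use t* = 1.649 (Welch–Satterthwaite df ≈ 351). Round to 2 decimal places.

Standard errors of each mean: 12/√201 = 0.8464 and 8/√179 = 0.5979.
SE(x̄₁ − x̄₂) = √(0.8464² + 0.5979²) = 1.0363 for independent samples with unequal variances.
With t* = 1.649, the margin is 1.649 × 1.0363 = 1.7089.

1.71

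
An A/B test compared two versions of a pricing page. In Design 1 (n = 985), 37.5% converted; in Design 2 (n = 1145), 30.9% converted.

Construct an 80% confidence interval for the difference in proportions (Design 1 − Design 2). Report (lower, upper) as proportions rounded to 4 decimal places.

(0.0396, 0.0924)

The two standard errors are √(0.3750×0.6250/985) = 0.01543 and √(0.3090×0.6910/1145) = 0.01366.
Because the samples are independent, SE_diff = √(0.01543² + 0.01366²) = 0.02061.
Using z* = 1.282 for 80%, ME = 1.282 × 0.02061 = 0.02642.
p̂₁ − p̂₂ = 0.0660; interval 0.0660 ± 0.02642 gives (0.0396, 0.0924).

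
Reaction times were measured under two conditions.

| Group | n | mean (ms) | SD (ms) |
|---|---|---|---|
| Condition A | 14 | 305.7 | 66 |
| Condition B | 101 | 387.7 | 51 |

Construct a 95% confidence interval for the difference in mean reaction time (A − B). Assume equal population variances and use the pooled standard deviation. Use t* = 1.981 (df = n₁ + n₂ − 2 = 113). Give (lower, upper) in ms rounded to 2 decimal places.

(-111.91, -52.09)

Pooled variance s_p² = [13·66² + 100·51²] / (14+101−2) = 2802.9027, so s_p = 52.9424.
SE_diff = s_p·√(1/n₁ + 1/n₂) = 52.9424·√(1/14 + 1/101) = 15.0983.
t* = 1.981; margin = 1.981 × 15.0983 = 29.9097.
Difference = 305.7 − 387.7 = -82.0000.
-82.0000 ± 29.9097 → (-111.91, -52.09).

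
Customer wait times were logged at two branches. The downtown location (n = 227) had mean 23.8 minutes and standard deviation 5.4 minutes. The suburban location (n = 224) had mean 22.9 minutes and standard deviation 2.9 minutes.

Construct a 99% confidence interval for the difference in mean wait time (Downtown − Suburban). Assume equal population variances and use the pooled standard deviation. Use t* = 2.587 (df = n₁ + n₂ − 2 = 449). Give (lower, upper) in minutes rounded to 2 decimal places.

s_p = √[((n₁−1)s₁² + (n₂−1)s₂²)/(n₁+n₂−2)] = √[(226·5.4² + 223·2.9²)/449] = 4.3422.
SE = 4.3422·√(1/227 + 1/224) = 0.4089.
With t* = 2.587, margin = 2.587 × 0.4089 = 1.0578.
x̄₁ − x̄₂ = 23.8 − 22.9 = 0.9000; interval 0.9000 ± 1.0578 = (-0.16, 1.96).

(-0.16, 1.96)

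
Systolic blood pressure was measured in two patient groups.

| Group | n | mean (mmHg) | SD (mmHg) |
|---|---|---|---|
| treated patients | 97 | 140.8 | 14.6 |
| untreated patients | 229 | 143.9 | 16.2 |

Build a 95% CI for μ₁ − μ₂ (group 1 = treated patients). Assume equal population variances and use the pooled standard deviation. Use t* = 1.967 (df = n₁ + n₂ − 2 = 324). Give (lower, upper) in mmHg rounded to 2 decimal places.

(-6.85, 0.65)

Pooled variance s_p² = [96·14.6² + 228·16.2²] / (97+229−2) = 247.8385, so s_p = 15.7429.
SE_diff = s_p·√(1/n₁ + 1/n₂) = 15.7429·√(1/97 + 1/229) = 1.9072.
t* = 1.967; margin = 1.967 × 1.9072 = 3.7515.
Difference = 140.8 − 143.9 = -3.1000.
-3.1000 ± 3.7515 → (-6.85, 0.65).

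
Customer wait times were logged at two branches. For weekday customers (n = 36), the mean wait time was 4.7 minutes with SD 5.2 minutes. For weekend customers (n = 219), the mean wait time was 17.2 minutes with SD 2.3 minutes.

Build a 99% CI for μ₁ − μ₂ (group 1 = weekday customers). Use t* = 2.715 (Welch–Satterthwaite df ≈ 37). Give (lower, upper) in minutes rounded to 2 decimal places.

Standard errors of each mean: 5.2/√36 = 0.8667 and 2.3/√219 = 0.1554.
SE(x̄₁ − x̄₂) = √(0.8667² + 0.1554²) = 0.8805 for independent samples with unequal variances.
With t* = 2.715, the margin is 2.715 × 0.8805 = 2.3906.
x̄₁ − x̄₂ = 4.7 − 17.2 = -12.5000; the interval is -12.5000 ± 2.3906 = (-14.89, -10.11).

(-14.89, -10.11)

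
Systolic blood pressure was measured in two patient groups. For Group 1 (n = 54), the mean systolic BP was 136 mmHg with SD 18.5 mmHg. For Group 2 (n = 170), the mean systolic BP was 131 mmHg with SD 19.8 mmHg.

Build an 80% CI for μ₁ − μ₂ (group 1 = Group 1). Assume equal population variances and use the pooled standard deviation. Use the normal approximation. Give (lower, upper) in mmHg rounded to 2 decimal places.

s_p = √[((n₁−1)s₁² + (n₂−1)s₂²)/(n₁+n₂−2)] = √[(53·18.5² + 169·19.8²)/222] = 19.4975.
SE = 19.4975·√(1/54 + 1/170) = 3.0457.
With z* = 1.282, margin = 1.282 × 3.0457 = 3.9046.
x̄₁ − x̄₂ = 136 − 131 = 5.0000; interval 5.0000 ± 3.9046 = (1.10, 8.90).

(1.10, 8.90)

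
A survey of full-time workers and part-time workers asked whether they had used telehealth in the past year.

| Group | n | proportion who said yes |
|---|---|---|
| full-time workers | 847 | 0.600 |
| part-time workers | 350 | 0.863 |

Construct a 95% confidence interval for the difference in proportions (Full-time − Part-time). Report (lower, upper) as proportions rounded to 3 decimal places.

(-0.312, -0.214)

The two standard errors are √(0.6000×0.4000/847) = 0.01683 and √(0.8630×0.1370/350) = 0.01838.
Because the samples are independent, SE_diff = √(0.01683² + 0.01838²) = 0.02492.
Using z* = 1.960 for 95%, ME = 1.960 × 0.02492 = 0.04884.
p̂₁ − p̂₂ = -0.2630; interval -0.2630 ± 0.04884 gives (-0.312, -0.214).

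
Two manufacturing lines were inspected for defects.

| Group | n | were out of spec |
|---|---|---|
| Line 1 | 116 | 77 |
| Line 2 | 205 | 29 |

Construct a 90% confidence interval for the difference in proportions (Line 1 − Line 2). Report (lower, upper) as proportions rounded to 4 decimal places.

p̂₁ = 77/116 = 0.6638 and p̂₂ = 29/205 = 0.1415.
SE₁ = √(p̂₁(1−p̂₁)/n₁) = √(0.6638·0.3362/116) = 0.04386; SE₂ = √(0.1415·0.8585/205) = 0.02434.
Independent samples: SE of the difference = √(SE₁² + SE₂²) = √(0.0019236996 + 0.0005924356) = 0.05016.
z* for 90% confidence is 1.645, so the margin of error is 1.645 × 0.05016 = 0.08251.
Point estimate p̂₁ − p̂₂ = 0.6638 − 0.1415 = 0.5223.
0.5223 ± 0.08251 → (0.4398, 0.6048).

(0.4398, 0.6048)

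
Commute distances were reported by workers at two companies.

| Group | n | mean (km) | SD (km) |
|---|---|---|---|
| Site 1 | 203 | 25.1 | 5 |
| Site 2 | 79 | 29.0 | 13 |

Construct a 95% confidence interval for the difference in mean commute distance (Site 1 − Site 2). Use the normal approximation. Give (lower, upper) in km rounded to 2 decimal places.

(-6.85, -0.95)

Standard errors of each mean: 5/√203 = 0.3509 and 13/√79 = 1.4626.
SE(x̄₁ − x̄₂) = √(0.3509² + 1.4626²) = 1.5041 for independent samples with unequal variances.
With z* = 1.960, the margin is 1.960 × 1.5041 = 2.9480.
x̄₁ − x̄₂ = 25.1 − 29.0 = -3.9000; the interval is -3.9000 ± 2.9480 = (-6.85, -0.95).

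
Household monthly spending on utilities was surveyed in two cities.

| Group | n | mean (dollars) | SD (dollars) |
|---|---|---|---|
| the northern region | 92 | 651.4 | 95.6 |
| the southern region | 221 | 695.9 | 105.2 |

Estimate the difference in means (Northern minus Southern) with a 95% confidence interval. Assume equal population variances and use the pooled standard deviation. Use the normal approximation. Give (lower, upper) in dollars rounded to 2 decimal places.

(-69.42, -19.58)

Pooled variance s_p² = [91·95.6² + 220·105.2²] / (92+221−2) = 10502.9922, so s_p = 102.4841.
SE_diff = s_p·√(1/n₁ + 1/n₂) = 102.4841·√(1/92 + 1/221) = 12.7157.
z* = 1.960; margin = 1.960 × 12.7157 = 24.9228.
Difference = 651.4 − 695.9 = -44.5000.
-44.5000 ± 24.9228 → (-69.42, -19.58).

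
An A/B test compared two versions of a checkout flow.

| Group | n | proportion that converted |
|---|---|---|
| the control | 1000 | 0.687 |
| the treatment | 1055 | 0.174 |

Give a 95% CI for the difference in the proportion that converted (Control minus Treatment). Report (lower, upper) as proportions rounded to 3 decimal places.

(0.476, 0.550)

The two standard errors are √(0.6870×0.3130/1000) = 0.01466 and √(0.1740×0.8260/1055) = 0.01167.
Because the samples are independent, SE_diff = √(0.01466² + 0.01167²) = 0.01874.
Using z* = 1.960 for 95%, ME = 1.960 × 0.01874 = 0.03673.
p̂₁ − p̂₂ = 0.5130; interval 0.5130 ± 0.03673 gives (0.476, 0.550).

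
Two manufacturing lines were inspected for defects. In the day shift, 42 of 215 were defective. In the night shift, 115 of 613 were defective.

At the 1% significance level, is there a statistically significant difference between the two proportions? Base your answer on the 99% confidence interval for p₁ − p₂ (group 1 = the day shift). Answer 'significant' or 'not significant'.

not significant

Sample proportions: 42/215 = 0.1953, 115/613 = 0.1876.
Each SE is √(p̂(1−p̂)/n): √(0.1953·0.8047/215) = 0.02704 and √(0.1876·0.8124/613) = 0.01577.
SE(p̂₁ − p̂₂) = √(SE₁² + SE₂²) = √(0.0007311616 + 0.0002486929) = 0.03130, since the two samples are independent.
At 99% confidence z* = 2.576; margin = 2.576 × 0.03130 = 0.08063.
The difference is 0.1953 − 0.1876 = 0.0077, so the interval is 0.0077 ± 0.08063 = (-0.07293, 0.08833).
The interval (-0.07293, 0.08833) contains 0, so the difference is not significant.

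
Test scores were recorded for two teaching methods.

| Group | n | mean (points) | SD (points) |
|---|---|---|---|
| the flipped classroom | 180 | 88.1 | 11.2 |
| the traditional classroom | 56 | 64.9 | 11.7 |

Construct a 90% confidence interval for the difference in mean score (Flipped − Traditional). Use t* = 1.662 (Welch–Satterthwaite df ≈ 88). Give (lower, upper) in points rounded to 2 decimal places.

Standard errors of each mean: 11.2/√180 = 0.8348 and 11.7/√56 = 1.5635.
SE(x̄₁ − x̄₂) = √(0.8348² + 1.5635²) = 1.7724 for independent samples with unequal variances.
With t* = 1.662, the margin is 1.662 × 1.7724 = 2.9457.
x̄₁ − x̄₂ = 88.1 − 64.9 = 23.2000; the interval is 23.2000 ± 2.9457 = (20.25, 26.15).

(20.25, 26.15)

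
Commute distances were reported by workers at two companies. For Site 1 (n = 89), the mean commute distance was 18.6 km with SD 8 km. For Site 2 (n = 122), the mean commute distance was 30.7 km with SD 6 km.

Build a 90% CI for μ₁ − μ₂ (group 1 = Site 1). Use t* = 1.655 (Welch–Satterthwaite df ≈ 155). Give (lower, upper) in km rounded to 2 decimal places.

Per-group SEs: s₁/√n₁ = 8/√89 = 0.8480, s₂/√n₂ = 6/√122 = 0.5432.
Unpooled SE of the difference: √(0.719104 + 0.29506624) = 1.0071.
Margin of error = t* · SE = 1.655 × 1.0071 = 1.6668.
x̄₁ − x̄₂ = 18.6 − 30.7 = -12.1000.
CI: -12.1000 ± 1.6668 = (-13.77, -10.43).

(-13.77, -10.43)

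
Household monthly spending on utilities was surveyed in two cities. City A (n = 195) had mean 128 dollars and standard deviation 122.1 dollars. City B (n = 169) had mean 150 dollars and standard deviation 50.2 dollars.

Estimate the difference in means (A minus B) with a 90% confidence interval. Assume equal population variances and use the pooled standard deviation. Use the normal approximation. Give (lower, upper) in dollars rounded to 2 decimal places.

s_p = √[((n₁−1)s₁² + (n₂−1)s₂²)/(n₁+n₂−2)] = √[(194·122.1² + 168·50.2²)/362] = 95.7032.
SE = 95.7032·√(1/195 + 1/169) = 10.0581.
With z* = 1.645, margin = 1.645 × 10.0581 = 16.5456.
x̄₁ − x̄₂ = 128 − 150 = -22.0000; interval -22.0000 ± 16.5456 = (-38.55, -5.45).

(-38.55, -5.45)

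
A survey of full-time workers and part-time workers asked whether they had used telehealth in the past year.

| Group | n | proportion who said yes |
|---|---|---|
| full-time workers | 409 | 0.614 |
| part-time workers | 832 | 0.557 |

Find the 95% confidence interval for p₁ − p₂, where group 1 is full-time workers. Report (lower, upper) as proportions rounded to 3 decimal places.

(-0.001, 0.115)

Each SE is √(p̂(1−p̂)/n): √(0.6140·0.3860/409) = 0.02407 and √(0.5570·0.4430/832) = 0.01722.
SE(p̂₁ − p̂₂) = √(SE₁² + SE₂²) = √(0.0005793649 + 0.0002965284) = 0.02960, since the two samples are independent.
At 95% confidence z* = 1.960; margin = 1.960 × 0.02960 = 0.05802.
The difference is 0.6140 − 0.5570 = 0.0570, so the interval is 0.0570 ± 0.05802 = (-0.001, 0.115).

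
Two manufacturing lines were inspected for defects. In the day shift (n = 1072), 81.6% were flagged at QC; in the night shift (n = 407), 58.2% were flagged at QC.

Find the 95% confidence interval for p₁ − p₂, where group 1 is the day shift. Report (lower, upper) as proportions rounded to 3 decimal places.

(0.181, 0.287)

SE₁ = √(p̂₁(1−p̂₁)/n₁) = √(0.8160·0.1840/1072) = 0.01183; SE₂ = √(0.5820·0.4180/407) = 0.02445.
Independent samples: SE of the difference = √(SE₁² + SE₂²) = √(0.0001399489 + 0.0005978025) = 0.02716.
z* for 95% confidence is 1.960, so the margin of error is 1.960 × 0.02716 = 0.05323.
Point estimate p̂₁ − p̂₂ = 0.8160 − 0.5820 = 0.2340.
0.2340 ± 0.05323 → (0.181, 0.287).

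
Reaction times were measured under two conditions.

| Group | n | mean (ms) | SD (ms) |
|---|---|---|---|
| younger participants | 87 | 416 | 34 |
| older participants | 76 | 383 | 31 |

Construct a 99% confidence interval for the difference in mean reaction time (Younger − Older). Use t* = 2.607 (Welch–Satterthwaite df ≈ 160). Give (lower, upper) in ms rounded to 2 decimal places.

SE₁ = s₁/√n₁ = 34/√87 = 3.6452; SE₂ = 31/√76 = 3.5559.
Independent samples, unequal variances: SE_diff = √(SE₁² + SE₂²) = √(13.28748304 + 12.64442481) = 5.0923.
t* = 2.607, so margin of error = 2.607 × 5.0923 = 13.2756.
Difference in means = 416 − 383 = 33.0000.
33.0000 ± 13.2756 → (19.72, 46.28).

(19.72, 46.28)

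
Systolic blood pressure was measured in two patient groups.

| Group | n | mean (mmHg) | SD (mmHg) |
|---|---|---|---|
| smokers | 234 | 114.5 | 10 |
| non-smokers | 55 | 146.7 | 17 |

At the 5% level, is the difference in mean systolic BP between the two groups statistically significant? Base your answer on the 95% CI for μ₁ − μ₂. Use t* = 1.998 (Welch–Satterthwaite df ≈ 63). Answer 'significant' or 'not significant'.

Per-group SEs: s₁/√n₁ = 10/√234 = 0.6537, s₂/√n₂ = 17/√55 = 2.2923.
Unpooled SE of the difference: √(0.42732369 + 5.25463929) = 2.3837.
Margin of error = t* · SE = 1.998 × 2.3837 = 4.7626.
x̄₁ − x̄₂ = 114.5 − 146.7 = -32.2000.
CI: -32.2000 ± 4.7626 = (-36.9626, -27.4374).
The interval (-36.9626, -27.4374) does not contain 0, so the difference is significant.

significant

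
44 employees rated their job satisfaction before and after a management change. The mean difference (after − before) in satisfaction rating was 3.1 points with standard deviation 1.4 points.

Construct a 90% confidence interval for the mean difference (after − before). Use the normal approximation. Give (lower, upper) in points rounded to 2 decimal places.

(2.75, 3.45)

Paired design: SE = s_d/√n = 1.4/√44 = 0.2111.
z* = 1.645; margin of error = 1.645 × 0.2111 = 0.3473.
3.1 ± 0.3473 → (2.75, 3.45).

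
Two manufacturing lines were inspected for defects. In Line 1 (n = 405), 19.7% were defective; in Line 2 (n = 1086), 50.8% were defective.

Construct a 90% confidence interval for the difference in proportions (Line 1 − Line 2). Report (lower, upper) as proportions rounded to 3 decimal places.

(-0.352, -0.270)

SE₁ = √(p̂₁(1−p̂₁)/n₁) = √(0.1970·0.8030/405) = 0.01976; SE₂ = √(0.5080·0.4920/1086) = 0.01517.
Independent samples: SE of the difference = √(SE₁² + SE₂²) = √(0.0003904576 + 0.0002301289) = 0.02491.
z* for 90% confidence is 1.645, so the margin of error is 1.645 × 0.02491 = 0.04098.
Point estimate p̂₁ − p̂₂ = 0.1970 − 0.5080 = -0.3110.
-0.3110 ± 0.04098 → (-0.352, -0.270).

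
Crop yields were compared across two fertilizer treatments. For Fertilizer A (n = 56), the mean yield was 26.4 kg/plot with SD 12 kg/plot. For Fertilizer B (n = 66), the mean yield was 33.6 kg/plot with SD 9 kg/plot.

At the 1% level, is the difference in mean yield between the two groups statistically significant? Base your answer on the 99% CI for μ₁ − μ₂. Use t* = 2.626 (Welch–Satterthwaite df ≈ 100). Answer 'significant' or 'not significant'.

significant

Standard errors of each mean: 12/√56 = 1.6036 and 9/√66 = 1.1078.
SE(x̄₁ − x̄₂) = √(1.6036² + 1.1078²) = 1.9490 for independent samples with unequal variances.
With t* = 2.626, the margin is 2.626 × 1.9490 = 5.1181.
x̄₁ − x̄₂ = 26.4 − 33.6 = -7.2000; the interval is -7.2000 ± 5.1181 = (-12.3181, -2.0819).
The interval (-12.3181, -2.0819) does not contain 0, so the difference is significant.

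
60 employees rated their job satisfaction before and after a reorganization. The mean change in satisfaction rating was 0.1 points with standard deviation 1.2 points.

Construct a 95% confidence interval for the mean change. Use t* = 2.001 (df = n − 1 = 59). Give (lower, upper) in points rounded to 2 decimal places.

(-0.21, 0.41)

This is a matched-pairs design, so SE = s_d/√n = 1.2/√60 = 0.1549.
Margin = 2.001 × 0.1549 = 0.3100; the interval is 0.1 ± 0.3100 = (-0.21, 0.41).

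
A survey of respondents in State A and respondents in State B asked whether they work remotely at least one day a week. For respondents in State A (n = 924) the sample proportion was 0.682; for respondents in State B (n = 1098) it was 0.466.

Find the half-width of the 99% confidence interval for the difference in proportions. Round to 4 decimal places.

Each SE is √(p̂(1−p̂)/n): √(0.6820·0.3180/924) = 0.01532 and √(0.4660·0.5340/1098) = 0.01505.
SE(p̂₁ − p̂₂) = √(SE₁² + SE₂²) = √(0.0002347024 + 0.0002265025) = 0.02148, since the two samples are independent.
At 99% confidence z* = 2.576; margin = 2.576 × 0.02148 = 0.05533.

0.0553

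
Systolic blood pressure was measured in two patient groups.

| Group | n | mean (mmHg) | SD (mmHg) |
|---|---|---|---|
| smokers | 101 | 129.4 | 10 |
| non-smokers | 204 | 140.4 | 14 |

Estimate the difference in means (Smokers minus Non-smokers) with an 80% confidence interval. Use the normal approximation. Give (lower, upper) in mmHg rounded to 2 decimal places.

Per-group SEs: s₁/√n₁ = 10/√101 = 0.9950, s₂/√n₂ = 14/√204 = 0.9802.
Unpooled SE of the difference: √(0.990025 + 0.96079204) = 1.3967.
Margin of error = z* · SE = 1.282 × 1.3967 = 1.7906.
x̄₁ − x̄₂ = 129.4 − 140.4 = -11.0000.
CI: -11.0000 ± 1.7906 = (-12.79, -9.21).

(-12.79, -9.21)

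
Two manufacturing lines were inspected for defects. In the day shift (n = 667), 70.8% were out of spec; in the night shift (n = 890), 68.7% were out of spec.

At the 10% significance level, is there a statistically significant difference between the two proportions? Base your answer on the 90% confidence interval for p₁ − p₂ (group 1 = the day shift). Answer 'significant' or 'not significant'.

Each SE is √(p̂(1−p̂)/n): √(0.7080·0.2920/667) = 0.01761 and √(0.6870·0.3130/890) = 0.01554.
SE(p̂₁ − p̂₂) = √(SE₁² + SE₂²) = √(0.0003101121 + 0.0002414916) = 0.02349, since the two samples are independent.
At 90% confidence z* = 1.645; margin = 1.645 × 0.02349 = 0.03864.
The difference is 0.7080 − 0.6870 = 0.0210, so the interval is 0.0210 ± 0.03864 = (-0.01764, 0.05964).
The interval (-0.01764, 0.05964) contains 0, so the difference is not significant.

not significant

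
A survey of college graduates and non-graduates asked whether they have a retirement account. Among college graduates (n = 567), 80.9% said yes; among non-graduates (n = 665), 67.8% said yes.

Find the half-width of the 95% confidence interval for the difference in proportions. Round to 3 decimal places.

SE₁ = √(p̂₁(1−p̂₁)/n₁) = √(0.8090·0.1910/567) = 0.01651; SE₂ = √(0.6780·0.3220/665) = 0.01812.
Independent samples: SE of the difference = √(SE₁² + SE₂²) = √(0.0002725801 + 0.0003283344) = 0.02451.
z* for 95% confidence is 1.960, so the margin of error is 1.960 × 0.02451 = 0.04804.

0.048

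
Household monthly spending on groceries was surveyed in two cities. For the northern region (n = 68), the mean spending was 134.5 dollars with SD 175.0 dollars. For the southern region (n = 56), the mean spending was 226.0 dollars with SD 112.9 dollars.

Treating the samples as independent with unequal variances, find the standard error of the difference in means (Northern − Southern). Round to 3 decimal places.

Standard errors of each mean: 175.0/√68 = 21.2219 and 112.9/√56 = 15.0869.
SE(x̄₁ − x̄₂) = √(21.2219² + 15.0869²) = 26.0381 for independent samples with unequal variances.

26.038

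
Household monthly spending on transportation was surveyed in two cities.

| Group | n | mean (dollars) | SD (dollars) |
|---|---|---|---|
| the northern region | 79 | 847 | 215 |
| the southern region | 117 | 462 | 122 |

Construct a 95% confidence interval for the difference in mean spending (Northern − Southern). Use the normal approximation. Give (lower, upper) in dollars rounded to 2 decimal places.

(332.69, 437.31)

Per-group SEs: s₁/√n₁ = 215/√79 = 24.1894, s₂/√n₂ = 122/√117 = 11.2789.
Unpooled SE of the difference: √(585.12707236 + 127.21358521) = 26.6897.
Margin of error = z* · SE = 1.960 × 26.6897 = 52.3118.
x̄₁ − x̄₂ = 847 − 462 = 385.0000.
CI: 385.0000 ± 52.3118 = (332.69, 437.31).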